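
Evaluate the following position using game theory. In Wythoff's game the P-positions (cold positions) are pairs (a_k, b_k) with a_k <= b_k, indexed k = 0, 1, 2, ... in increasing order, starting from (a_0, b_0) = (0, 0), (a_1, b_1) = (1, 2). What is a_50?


By Wythoff's theorem, a_k = floor(k * phi) and b_k = floor(k * phi^2) = a_k + k, where phi = (1 + sqrt(5))/2 is the golden ratio.
phi = (1 + sqrt(5))/2 = 1.618034
k = 50
k * phi = 50 * 1.618034 = 80.901699
a_50 = floor(k * phi) = 80

80


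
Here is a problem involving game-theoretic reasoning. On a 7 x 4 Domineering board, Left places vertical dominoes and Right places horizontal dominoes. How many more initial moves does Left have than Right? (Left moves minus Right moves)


Board is 7 x 4 (rows x cols).
Left (vertical) placements: (rows-1) * cols = 6 * 4 = 24
Right (horizontal) placements: rows * (cols-1) = 7 * 3 = 21
Advantage = Left - Right = 24 - 21 = 3

3


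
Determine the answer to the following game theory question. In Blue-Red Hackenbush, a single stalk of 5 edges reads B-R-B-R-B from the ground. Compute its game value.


Edges (from ground): B-R-B-R-B
By Berlekamp's sign-expansion rule, a Blue-Red Hackenbush stalk has the value of the surreal number whose sign sequence is the edge sequence with B -> + and R -> -.
Sign sequence: +-+-+
Trace the sign expansion in the surreal number tree, starting from 0:
Edge 1: B (sign +) -> bounds (0, +inf), value = 1
Edge 2: R (sign -) -> bounds (0, 1), value = 1/2
Edge 3: B (sign +) -> bounds (1/2, 1), value = 3/4
Edge 4: R (sign -) -> bounds (1/2, 3/4), value = 5/8
Edge 5: B (sign +) -> bounds (5/8, 3/4), value = 11/16
Game value = 11/16

11/16


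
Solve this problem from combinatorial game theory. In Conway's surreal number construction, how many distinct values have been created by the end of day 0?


Day 0: {|} = 0 is born. Count = 1.
Day n: the number of surreal numbers born by day n is 2^(n+1) - 1.
By day 0: 2^1 - 1 = 1
By day 0: 1 surreal numbers.

1


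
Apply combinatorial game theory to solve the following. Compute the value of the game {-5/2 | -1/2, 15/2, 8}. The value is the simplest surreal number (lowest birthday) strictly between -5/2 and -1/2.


Left options: {-5/2}, max = -5/2
Right options: {-1/2, 15/2, 8}, min = -1/2
All options are numbers and max(Left) < min(Right), so by the simplicity theorem the value is the simplest (earliest-born) number strictly between -5/2 and -1/2.
Integers -2 through -1 all lie strictly between -5/2 and -1/2.
Among integers, the simplest (lowest birthday = smallest |n|; 0 is born on day 0, +-n on day n) is -1.
No non-integer in the interval can be simpler: if x is a non-integer in the interval, then floor(x) or ceil(x) also lies in the interval (the interval contains an integer), and both are proper prefixes of x's sign expansion, i.e. born earlier. So the game value is -1.
Game value = -1

-1


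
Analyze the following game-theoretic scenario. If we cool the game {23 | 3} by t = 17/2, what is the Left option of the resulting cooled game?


Original game: {23 | 3} (a switch {a | b} with a > b).
Cooling by t (for t below the temperature (a - b)/2 = 10) taxes each move by t: {a | b} cooled by t is {a - t | b + t}.
Cooling amount: t = 17/2
Cooled Left option: 23 - 17/2 = 29/2
Cooled Right option: 3 + 17/2 = 23/2
Cooled game: {29/2 | 23/2}
Left option = 29/2

29/2


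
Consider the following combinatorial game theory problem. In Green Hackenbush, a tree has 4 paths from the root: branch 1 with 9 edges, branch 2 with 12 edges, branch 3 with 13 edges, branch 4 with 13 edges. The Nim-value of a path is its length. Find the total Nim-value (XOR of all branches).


The tree has 4 branches from the ground vertex.
In Green Hackenbush, the Nim-value of a simple path of length k is k.
Branch 1: length 9, Nim-value = 9
Branch 2: length 12, Nim-value = 12
Branch 3: length 13, Nim-value = 13
Branch 4: length 13, Nim-value = 13
Total Nim-value = XOR of all branch values:
0 XOR 9 = 9
9 XOR 12 = 5
5 XOR 13 = 8
8 XOR 13 = 5
Nim-value of the tree = 5

5


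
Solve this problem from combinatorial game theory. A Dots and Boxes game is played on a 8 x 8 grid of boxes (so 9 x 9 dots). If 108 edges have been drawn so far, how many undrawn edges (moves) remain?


Grid: 8 x 8 boxes, i.e. 9 rows and 9 columns of dots.
Horizontal edges: (rows + 1) * cols = 9 * 8 = 72
Vertical edges: rows * (cols + 1) = 8 * 9 = 72
Total edges: 72 + 72 = 144
Edges drawn: 108
Remaining: 144 - 108 = 36

36


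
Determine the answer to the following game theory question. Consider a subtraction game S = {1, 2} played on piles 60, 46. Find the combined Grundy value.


Subtraction set: {1, 2}
For this subtraction set, G(n) = n mod 3 (period = max + 1 = 3).
Pile 1 (size 60): G(60) = 60 mod 3 = 0
Pile 2 (size 46): G(46) = 46 mod 3 = 1
Total Grundy value = XOR of all: 0 XOR 1 = 1

1


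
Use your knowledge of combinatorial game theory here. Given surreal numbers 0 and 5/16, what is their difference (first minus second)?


x = 0, y = 5/16
Converting to common denominator: 16
x = 0/16, y = 5/16
x - y = 0 - 5/16 = -5/16

-5/16


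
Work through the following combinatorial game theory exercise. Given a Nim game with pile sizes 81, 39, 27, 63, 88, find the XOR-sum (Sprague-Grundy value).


We need the XOR (exclusive or) of all pile sizes.
After XOR-ing pile 1 (size 81): 0 XOR 81 = 81
After XOR-ing pile 2 (size 39): 81 XOR 39 = 118
After XOR-ing pile 3 (size 27): 118 XOR 27 = 109
After XOR-ing pile 4 (size 63): 109 XOR 63 = 82
After XOR-ing pile 5 (size 88): 82 XOR 88 = 10
The Nim-value of this position is 10.

10


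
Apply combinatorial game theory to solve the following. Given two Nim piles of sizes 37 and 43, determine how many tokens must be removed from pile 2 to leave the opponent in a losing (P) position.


Piles: 37 and 43
Current XOR: 37 XOR 43 = 14 (non-zero, so this is an N-position).
To make the XOR zero, we need to find a move that balances the piles.
For pile 2 (size 43): target = 43 XOR 14 = 37
We reduce pile 2 from 43 to 37.
Tokens removed: 43 - 37 = 6
Verification: 37 XOR 37 = 0

6


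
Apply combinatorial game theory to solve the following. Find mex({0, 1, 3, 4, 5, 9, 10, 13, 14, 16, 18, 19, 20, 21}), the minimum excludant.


Set = {0, 1, 3, 4, 5, 9, 10, 13, 14, 16, 18, 19, 20, 21}
0 is in the set.
1 is in the set.
2 is NOT in the set. This is the mex.
mex = 2

2


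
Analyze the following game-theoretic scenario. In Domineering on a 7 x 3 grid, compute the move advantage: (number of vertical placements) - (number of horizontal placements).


Board is 7 x 3 (rows x cols).
Left (vertical) placements: (rows-1) * cols = 6 * 3 = 18
Right (horizontal) placements: rows * (cols-1) = 7 * 2 = 14
Advantage = Left - Right = 18 - 14 = 4

4


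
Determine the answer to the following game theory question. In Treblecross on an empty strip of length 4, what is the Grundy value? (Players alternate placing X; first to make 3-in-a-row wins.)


Treblecross: place X on empty cells; 3-in-a-row wins.
Playing within two cells of an existing X lets the opponent win at once, so sensible play treats the cells i-2..i+2 around each X as dead. The player left with no safe cell loses, so this is a normal-play take-away game on strips of safe cells.
Placing X at cell i (0-indexed) of a strip of k safe cells leaves independent strips of sizes max(0, i-2) and max(0, k-i-3). Hence G(k) = mex{ G(max(0,i-2)) XOR G(max(0,k-i-3)) : 0 <= i < k }, with G(0) = 0.
G(1): splits (0,0):0^0=0 -> mex({0}) = 1
G(2): splits (0,0):0^0=0 -> mex({0}) = 1
G(3): splits (0,0):0^0=0 -> mex({0}) = 1
G(4): splits (0,1):0^1=1 (0,0):0^0=0 -> mex({0, 1}) = 2
Therefore G(4) = 2.

2


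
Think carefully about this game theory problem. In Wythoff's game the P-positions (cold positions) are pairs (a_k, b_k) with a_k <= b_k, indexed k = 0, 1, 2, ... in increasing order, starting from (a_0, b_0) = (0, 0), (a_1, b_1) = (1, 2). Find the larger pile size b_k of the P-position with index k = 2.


By Wythoff's theorem, a_k = floor(k * phi) and b_k = floor(k * phi^2) = a_k + k, where phi = (1 + sqrt(5))/2 is the golden ratio.
phi = (1 + sqrt(5))/2 = 1.618034
phi^2 = phi + 1 = 2.618034
k = 2
k * phi^2 = 2 * 2.618034 = 5.236068
b_2 = floor(k * phi^2) = 5 (check: a_2 + k = 3 + 2 = 5)

5


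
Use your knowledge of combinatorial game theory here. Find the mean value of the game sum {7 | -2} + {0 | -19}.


G1 = {7 | -2}, G2 = {0 | -19}
Each is a switch {a | b} with numbers a > b; its mean value is (a + b)/2, and mean value is additive over game sums: m(G1 + G2) = m(G1) + m(G2).
Mean of G1 = (7 + (-2))/2 = 5/2 = 5/2
Mean of G2 = (0 + (-19))/2 = -19/2 = -19/2
Mean of G1 + G2 = 5/2 + -19/2 = -7

-7


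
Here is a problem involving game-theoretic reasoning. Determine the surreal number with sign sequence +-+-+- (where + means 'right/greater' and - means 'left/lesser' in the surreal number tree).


Sign expansion: +-+-+-
Rule: track bounds (lo, hi), initially (-inf, +inf). On '+', the current value becomes lo and we move to the simplest number in (value, hi): value + 1 if hi = +inf, otherwise the midpoint (value + hi)/2. On '-', the current value becomes hi and we move to value - 1 if lo = -inf, otherwise the midpoint (lo + value)/2.
Start at 0.
Step 1: sign = +, move right. Bounds: (0, +inf). Value = 1
Step 2: sign = -, move left. Bounds: (0, 1). Value = 1/2
Step 3: sign = +, move right. Bounds: (1/2, 1). Value = 3/4
Step 4: sign = -, move left. Bounds: (1/2, 3/4). Value = 5/8
Step 5: sign = +, move right. Bounds: (5/8, 3/4). Value = 11/16
Step 6: sign = -, move left. Bounds: (5/8, 11/16). Value = 21/32
The surreal number with sign expansion +-+-+- is 21/32.

21/32


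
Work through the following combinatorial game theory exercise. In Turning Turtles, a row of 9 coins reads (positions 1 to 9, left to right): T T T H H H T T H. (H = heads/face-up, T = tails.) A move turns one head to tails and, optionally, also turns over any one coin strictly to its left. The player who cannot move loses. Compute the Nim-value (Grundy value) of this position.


Coins: T T T H H H T T H
Key fact: a single head at position k behaves exactly like a Nim heap of size k (turning it to T and optionally flipping a coin at j < k corresponds to moving the heap from k to j, or to 0), and heads combine as a disjunctive sum (two heads at the same place would cancel, matching j XOR j = 0). So the Nim-value is the XOR of the 1-indexed positions of the heads.
Face-up positions (1-indexed): [4, 5, 6, 9]
XOR 0 with 4: 0 XOR 4 = 4
XOR 4 with 5: 4 XOR 5 = 1
XOR 1 with 6: 1 XOR 6 = 7
XOR 7 with 9: 7 XOR 9 = 14
Nim-value = 14

14


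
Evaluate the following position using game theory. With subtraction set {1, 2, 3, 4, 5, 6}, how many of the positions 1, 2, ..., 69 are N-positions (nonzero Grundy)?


Subtraction set S = {1, 2, 3, 4, 5, 6}, so G(n) = n mod 7.
G(n) = 0 when n is a multiple of 7.
Multiples of 7 in [1, 69]: 9
N-positions (nonzero Grundy) = 69 - 9 = 60

60


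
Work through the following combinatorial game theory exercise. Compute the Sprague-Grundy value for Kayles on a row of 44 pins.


Kayles: a move removes 1 or 2 adjacent pins from a contiguous row.
Removing pins from a row of k leaves two independent rows (a, b) with a + b = k - 1 (one pin) or a + b = k - 2 (two pins); an end removal gives a = 0.
By Sprague-Grundy, G(k) = mex{ G(a) XOR G(b) } over all these splits. G(0) = 0.
G(1): splits (0,0):0^0=0 -> mex({0}) = 1
G(2): splits (0,1):0^1=1 (0,0):0^0=0 -> mex({0, 1}) = 2
G(3): splits (0,2):0^2=2 (1,1):1^1=0 (0,1):0^1=1 -> mex({0, 1, 2}) = 3
G(4): splits (0,3):0^3=3 (1,2):1^2=3 (0,2):0^2=2 (1,1):1^1=0 -> mex({0, 2, 3}) = 1
G(5): splits (0,4):0^1=1 (1,3):1^3=2 (2,2):2^2=0 (0,3):0^3=3 (1,2):1^2=3 -> mex({0, 1, 2, 3}) = 4
G(6) = mex({0, 1, 2, 4}) = 3
G(7) = mex({0, 1, 3, 4, 5}) = 2
G(8) = mex({0, 2, 3, 5, 6}) = 1
G(9) = mex({0, 1, 2, 3, 6, 7}) = 4
G(10) = mex({0, 1, 3, 4, 5, 7}) = 2
G(11) = mex({0, 1, 2, 3, 4, 5}) = 6
G(12) = mex({0, 1, 2, 3, 5, 6, 7}) = 4
G(13) = mex({0, 2, 3, 4, 6, 7}) = 1
G(14) = mex({0, 1, 4, 5, 6, 7}) = 2
G(15) = mex({0, 1, 2, 3, 4, 5, 6}) = 7
G(16) = mex({0, 2, 3, 5, 6, 7}) = 1
G(17) = mex({0, 1, 2, 3, 5, 6, 7}) = 4
G(18) = mex({0, 1, 2, 4, 5, 6}) = 3
G(19) = mex({0, 1, 3, 4, 5, 7}) = 2
G(20) = mex({0, 2, 3, 4, 5, 6, 7}) = 1
G(21) = mex({0, 1, 2, 3, 5, 6, 7}) = 4
G(22) = mex({0, 1, 2, 3, 4, 5, 7}) = 6
G(23) = mex({0, 1, 2, 3, 4, 5, 6}) = 7
G(24) = mex({0, 1, 2, 3, 5, 6, 7}) = 4
G(25) = mex({0, 2, 3, 4, 6, 7}) = 1
G(26) = mex({0, 1, 3, 4, 5, 6, 7}) = 2
G(27) = mex({0, 1, 2, 3, 4, 5, 6, 7}) = 8
G(28) = mex({0, 1, 2, 3, 4, 6, 7, 8}) = 5
G(29) = mex({0, 1, 2, 3, 5, 6, 7, 8, 9}) = 4
G(30) = mex({0, 1, 2, 3, 4, 5, 6, 9, 10}) = 7
G(31) = mex({0, 1, 3, 4, 5, 7, 10, 11}) = 2
G(32) = mex({0, 2, 3, 4, 5, 6, 7, 9, 11}) = 1
G(33) = mex({0, 1, 2, 3, 4, 5, 6, 7, 9, 12}) = 8
G(34) = mex({0, 1, 2, 3, 4, 5, 7, 8, 11, 12}) = 6
G(35) = mex({0, 1, 2, 3, 4, 5, 6, 8, 9, 10, 11}) = 7
G(36) = mex({0, 1, 2, 3, 5, 6, 7, 9, 10}) = 4
G(37) = mex({0, 2, 3, 4, 6, 7, 9, 10, 11, 12}) = 1
G(38) = mex({0, 1, 3, 4, 5, 6, 7, 9, 10, 11, 12}) = 2
G(39) = mex({0, 1, 2, 4, 5, 6, 7, 9, 10, 12, 14}) = 3
G(40) = mex({0, 2, 3, 4, 6, 7, 11, 12, 14}) = 1
G(41) = mex({0, 1, 2, 3, 5, 6, 7, 9, 10, 11, 12}) = 4
G(42) = mex({0, 1, 2, 3, 4, 5, 6, 9, 10}) = 7
G(43) = mex({0, 1, 3, 4, 5, 7, 9, 10, 12, 15}) = 2
G(44) = mex({0, 2, 3, 4, 5, 6, 7, 9, 10, 12, 15}) = 1
Therefore G(44) = 1.

1


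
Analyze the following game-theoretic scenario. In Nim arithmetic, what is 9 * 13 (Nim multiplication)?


Nim multiplication is bilinear over XOR: (u XOR v) * w = (u*w) XOR (v*w).
So we split each operand into its bit components and XOR the pairwise Nim products.
9 = 1 + 8 (as XOR of powers of 2).
13 = 1 + 4 + 8 (as XOR of powers of 2).
Using the standard Nim-product table on single bits:
  2*2 = 3,   2*4 = 8,   2*8 = 12,
  4*4 = 6,   4*8 = 11,  8*8 = 13,
and  1*x = x (identity), k*l = l*k (commutative).
Pairwise Nim products:
  1 * 1 = 1
  1 * 4 = 4
  1 * 8 = 8
  8 * 1 = 8
  8 * 4 = 11
  8 * 8 = 13
XOR them: 1 XOR 4 XOR 8 XOR 8 XOR 11 XOR 13 = 3.
Result: 9 * 13 = 3 (in Nim).

3


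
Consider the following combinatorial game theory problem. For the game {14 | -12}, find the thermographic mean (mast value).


Game = {14 | -12}, a switch {a | b} with numbers a > b.
Its thermograph has left wall a - t and right wall b + t, which meet at t = (a - b)/2, where both equal (a + b)/2. So the mast (mean value) is at (a + b)/2.
Mean = (14 + (-12))/2 = 2/2 = 1

1


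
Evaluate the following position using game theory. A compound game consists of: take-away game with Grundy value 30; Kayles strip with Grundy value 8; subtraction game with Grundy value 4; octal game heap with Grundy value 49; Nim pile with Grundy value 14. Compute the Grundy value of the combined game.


By the Sprague-Grundy theorem, the Grundy value of a sum of games is the XOR of individual Grundy values.
take-away game: Grundy value = 30. Running XOR: 0 XOR 30 = 30
Kayles strip: Grundy value = 8. Running XOR: 30 XOR 8 = 22
subtraction game: Grundy value = 4. Running XOR: 22 XOR 4 = 18
octal game heap: Grundy value = 49. Running XOR: 18 XOR 49 = 35
Nim pile: Grundy value = 14. Running XOR: 35 XOR 14 = 45
The combined Grundy value is 45.

45


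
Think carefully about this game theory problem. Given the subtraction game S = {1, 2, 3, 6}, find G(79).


The subtraction set is S = {1, 2, 3, 6}.
G(k) = mex{ G(k - s) : s in S, s <= k }. We compute iteratively: G(0) = 0.
G(1) = mex({0}) = 1
G(2) = mex({0, 1}) = 2
G(3) = mex({0, 1, 2}) = 3
G(4) = mex({1, 2, 3}) = 0
G(5) = mex({0, 2, 3}) = 1
G(6) = mex({0, 1, 3}) = 2
G(7) = mex({0, 1, 2}) = 3
G(8) = mex({1, 2, 3}) = 0
G(9) = mex({0, 2, 3}) = 1
Observe that G(4)..G(9) = 0, 1, 2, 3, 0, 1 repeats G(0)..G(5) = 0, 1, 2, 3, 0, 1.
For k >= max(S) = 6, G(k) is determined by the previous 6 values G(k-6)..G(k-1); a window of 6 consecutive values has recurred shifted by 4, so by induction G(k + 4) = G(k) for all k >= 0: the sequence is periodic from the start with period 4.
One period: G(0..3) = 0, 1, 2, 3.
79 mod 4 = 3, so G(79) = G(3) = 3.

3


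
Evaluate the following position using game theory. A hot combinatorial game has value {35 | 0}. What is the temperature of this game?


The game is {35 | 0}, a switch {a | b} with numbers a > b.
Cooling {a | b} by t gives {a - t | b + t}, which stops being hot when a - t = b + t, i.e. at t = (a - b)/2. So the temperature of a switch is (a - b)/2.
Temperature = (Left option - Right option) / 2
= (35 - (0)) / 2
= 35 / 2
= 35/2

35/2


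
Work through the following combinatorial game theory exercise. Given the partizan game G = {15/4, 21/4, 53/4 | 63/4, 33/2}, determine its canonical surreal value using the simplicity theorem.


Left options: {15/4, 21/4, 53/4}, max = 53/4
Right options: {63/4, 33/2}, min = 63/4
All options are numbers and max(Left) < min(Right), so by the simplicity theorem the value is the simplest (earliest-born) number strictly between 53/4 and 63/4.
Integers 14 through 15 all lie strictly between 53/4 and 63/4.
Among integers, the simplest (lowest birthday = smallest |n|; 0 is born on day 0, +-n on day n) is 14.
No non-integer in the interval can be simpler: if x is a non-integer in the interval, then floor(x) or ceil(x) also lies in the interval (the interval contains an integer), and both are proper prefixes of x's sign expansion, i.e. born earlier. So the game value is 14.
Game value = 14

14


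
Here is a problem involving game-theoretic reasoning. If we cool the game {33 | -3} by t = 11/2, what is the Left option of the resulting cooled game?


Original game: {33 | -3} (a switch {a | b} with a > b).
Cooling by t (for t below the temperature (a - b)/2 = 18) taxes each move by t: {a | b} cooled by t is {a - t | b + t}.
Cooling amount: t = 11/2
Cooled Left option: 33 - 11/2 = 55/2
Cooled Right option: -3 + 11/2 = 5/2
Cooled game: {55/2 | 5/2}
Left option = 55/2

55/2


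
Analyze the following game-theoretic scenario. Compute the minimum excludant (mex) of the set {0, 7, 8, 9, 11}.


Set = {0, 7, 8, 9, 11}
0 is in the set.
1 is NOT in the set. This is the mex.
mex = 1

1


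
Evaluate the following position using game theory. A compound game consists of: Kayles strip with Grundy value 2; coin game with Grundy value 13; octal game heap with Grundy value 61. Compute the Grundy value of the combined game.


By the Sprague-Grundy theorem, the Grundy value of a sum of games is the XOR of individual Grundy values.
Kayles strip: Grundy value = 2. Running XOR: 0 XOR 2 = 2
coin game: Grundy value = 13. Running XOR: 2 XOR 13 = 15
octal game heap: Grundy value = 61. Running XOR: 15 XOR 61 = 50
The combined Grundy value is 50.

50


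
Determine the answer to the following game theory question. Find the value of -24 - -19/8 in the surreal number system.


x = -24, y = -19/8
Converting to common denominator: 8
x = -192/8, y = -19/8
x - y = -24 - -19/8 = -173/8

-173/8


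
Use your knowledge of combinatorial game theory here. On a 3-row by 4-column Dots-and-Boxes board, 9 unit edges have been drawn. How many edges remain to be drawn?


Grid: 3 x 4 boxes, i.e. 4 rows and 5 columns of dots.
Horizontal edges: (rows + 1) * cols = 4 * 4 = 16
Vertical edges: rows * (cols + 1) = 3 * 5 = 15
Total edges: 16 + 15 = 31
Edges drawn: 9
Remaining: 31 - 9 = 22

22


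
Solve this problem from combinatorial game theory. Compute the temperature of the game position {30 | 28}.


The game is {30 | 28}, a switch {a | b} with numbers a > b.
Cooling {a | b} by t gives {a - t | b + t}, which stops being hot when a - t = b + t, i.e. at t = (a - b)/2. So the temperature of a switch is (a - b)/2.
Temperature = (Left option - Right option) / 2
= (30 - (28)) / 2
= 2 / 2
= 1

1


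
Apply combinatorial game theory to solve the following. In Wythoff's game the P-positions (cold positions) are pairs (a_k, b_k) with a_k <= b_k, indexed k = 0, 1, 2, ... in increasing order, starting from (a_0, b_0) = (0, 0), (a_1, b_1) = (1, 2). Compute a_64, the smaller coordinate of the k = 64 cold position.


By Wythoff's theorem, a_k = floor(k * phi) and b_k = floor(k * phi^2) = a_k + k, where phi = (1 + sqrt(5))/2 is the golden ratio.
phi = (1 + sqrt(5))/2 = 1.618034
k = 64
k * phi = 64 * 1.618034 = 103.554175
a_64 = floor(k * phi) = 103

103


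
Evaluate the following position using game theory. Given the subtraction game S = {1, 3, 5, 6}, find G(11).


The subtraction set is S = {1, 3, 5, 6}.
G(k) = mex{ G(k - s) : s in S, s <= k }. We compute iteratively: G(0) = 0.
G(1) = mex({0}) = 1
G(2) = mex({1}) = 0
G(3) = mex({0}) = 1
G(4) = mex({1}) = 0
G(5) = mex({0}) = 1
G(6) = mex({0, 1}) = 2
G(7) = mex({0, 1, 2}) = 3
G(8) = mex({0, 1, 3}) = 2
G(9) = mex({0, 1, 2}) = 3
G(10) = mex({0, 1, 3}) = 2
G(11) = mex({1, 2}) = 0
Therefore G(11) = 0.

0


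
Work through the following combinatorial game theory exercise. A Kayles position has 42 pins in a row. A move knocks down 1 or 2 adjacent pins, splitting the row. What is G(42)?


Kayles: a move removes 1 or 2 adjacent pins from a contiguous row.
Removing pins from a row of k leaves two independent rows (a, b) with a + b = k - 1 (one pin) or a + b = k - 2 (two pins); an end removal gives a = 0.
By Sprague-Grundy, G(k) = mex{ G(a) XOR G(b) } over all these splits. G(0) = 0.
G(1): splits (0,0):0^0=0 -> mex({0}) = 1
G(2): splits (0,1):0^1=1 (0,0):0^0=0 -> mex({0, 1}) = 2
G(3): splits (0,2):0^2=2 (1,1):1^1=0 (0,1):0^1=1 -> mex({0, 1, 2}) = 3
G(4): splits (0,3):0^3=3 (1,2):1^2=3 (0,2):0^2=2 (1,1):1^1=0 -> mex({0, 2, 3}) = 1
G(5): splits (0,4):0^1=1 (1,3):1^3=2 (2,2):2^2=0 (0,3):0^3=3 (1,2):1^2=3 -> mex({0, 1, 2, 3}) = 4
G(6) = mex({0, 1, 2, 4}) = 3
G(7) = mex({0, 1, 3, 4, 5}) = 2
G(8) = mex({0, 2, 3, 5, 6}) = 1
G(9) = mex({0, 1, 2, 3, 6, 7}) = 4
G(10) = mex({0, 1, 3, 4, 5, 7}) = 2
G(11) = mex({0, 1, 2, 3, 4, 5}) = 6
G(12) = mex({0, 1, 2, 3, 5, 6, 7}) = 4
G(13) = mex({0, 2, 3, 4, 6, 7}) = 1
G(14) = mex({0, 1, 4, 5, 6, 7}) = 2
G(15) = mex({0, 1, 2, 3, 4, 5, 6}) = 7
G(16) = mex({0, 2, 3, 5, 6, 7}) = 1
G(17) = mex({0, 1, 2, 3, 5, 6, 7}) = 4
G(18) = mex({0, 1, 2, 4, 5, 6}) = 3
G(19) = mex({0, 1, 3, 4, 5, 7}) = 2
G(20) = mex({0, 2, 3, 4, 5, 6, 7}) = 1
G(21) = mex({0, 1, 2, 3, 5, 6, 7}) = 4
G(22) = mex({0, 1, 2, 3, 4, 5, 7}) = 6
G(23) = mex({0, 1, 2, 3, 4, 5, 6}) = 7
G(24) = mex({0, 1, 2, 3, 5, 6, 7}) = 4
G(25) = mex({0, 2, 3, 4, 6, 7}) = 1
G(26) = mex({0, 1, 3, 4, 5, 6, 7}) = 2
G(27) = mex({0, 1, 2, 3, 4, 5, 6, 7}) = 8
G(28) = mex({0, 1, 2, 3, 4, 6, 7, 8}) = 5
G(29) = mex({0, 1, 2, 3, 5, 6, 7, 8, 9}) = 4
G(30) = mex({0, 1, 2, 3, 4, 5, 6, 9, 10}) = 7
G(31) = mex({0, 1, 3, 4, 5, 7, 10, 11}) = 2
G(32) = mex({0, 2, 3, 4, 5, 6, 7, 9, 11}) = 1
G(33) = mex({0, 1, 2, 3, 4, 5, 6, 7, 9, 12}) = 8
G(34) = mex({0, 1, 2, 3, 4, 5, 7, 8, 11, 12}) = 6
G(35) = mex({0, 1, 2, 3, 4, 5, 6, 8, 9, 10, 11}) = 7
G(36) = mex({0, 1, 2, 3, 5, 6, 7, 9, 10}) = 4
G(37) = mex({0, 2, 3, 4, 6, 7, 9, 10, 11, 12}) = 1
G(38) = mex({0, 1, 3, 4, 5, 6, 7, 9, 10, 11, 12}) = 2
G(39) = mex({0, 1, 2, 4, 5, 6, 7, 9, 10, 12, 14}) = 3
G(40) = mex({0, 2, 3, 4, 6, 7, 11, 12, 14}) = 1
G(41) = mex({0, 1, 2, 3, 5, 6, 7, 9, 10, 11, 12}) = 4
G(42) = mex({0, 1, 2, 3, 4, 5, 6, 9, 10}) = 7
Therefore G(42) = 7.

7


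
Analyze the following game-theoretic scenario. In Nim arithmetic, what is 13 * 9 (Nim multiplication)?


Nim multiplication is bilinear over XOR: (u XOR v) * w = (u*w) XOR (v*w).
So we split each operand into its bit components and XOR the pairwise Nim products.
13 = 1 + 4 + 8 (as XOR of powers of 2).
9 = 1 + 8 (as XOR of powers of 2).
Using the standard Nim-product table on single bits:
  2*2 = 3,   2*4 = 8,   2*8 = 12,
  4*4 = 6,   4*8 = 11,  8*8 = 13,
and  1*x = x (identity), k*l = l*k (commutative).
Pairwise Nim products:
  1 * 1 = 1
  1 * 8 = 8
  4 * 1 = 4
  4 * 8 = 11
  8 * 1 = 8
  8 * 8 = 13
XOR them: 1 XOR 8 XOR 4 XOR 11 XOR 8 XOR 13 = 3.
Result: 13 * 9 = 3 (in Nim).

3


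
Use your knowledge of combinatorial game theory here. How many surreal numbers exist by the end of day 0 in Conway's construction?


Day 0: {|} = 0 is born. Count = 1.
Day n: the number of surreal numbers born by day n is 2^(n+1) - 1.
By day 0: 2^1 - 1 = 1
By day 0: 1 surreal numbers.

1


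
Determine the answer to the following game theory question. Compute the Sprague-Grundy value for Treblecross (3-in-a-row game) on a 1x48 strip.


Treblecross: place X on empty cells; 3-in-a-row wins.
Playing within two cells of an existing X lets the opponent win at once, so sensible play treats the cells i-2..i+2 around each X as dead. The player left with no safe cell loses, so this is a normal-play take-away game on strips of safe cells.
Placing X at cell i (0-indexed) of a strip of k safe cells leaves independent strips of sizes max(0, i-2) and max(0, k-i-3). Hence G(k) = mex{ G(max(0,i-2)) XOR G(max(0,k-i-3)) : 0 <= i < k }, with G(0) = 0.
G(1): splits (0,0):0^0=0 -> mex({0}) = 1
G(2): splits (0,0):0^0=0 -> mex({0}) = 1
G(3): splits (0,0):0^0=0 -> mex({0}) = 1
G(4): splits (0,1):0^1=1 (0,0):0^0=0 -> mex({0, 1}) = 2
G(5): splits (0,2):0^1=1 (0,1):0^1=1 (0,0):0^0=0 -> mex({0, 1}) = 2
G(6) = mex({1}) = 0
G(7) = mex({0, 1, 2}) = 3
G(8) = mex({0, 1, 2}) = 3
G(9) = mex({0, 2}) = 1
G(10) = mex({0, 2, 3}) = 1
G(11) = mex({0, 3}) = 1
G(12) = mex({1, 3}) = 0
G(13) = mex({0, 1, 2, 3}) = 4
G(14) = mex({0, 1, 2}) = 3
G(15) = mex({0, 1, 2}) = 3
G(16) = mex({0, 1, 2, 4}) = 3
G(17) = mex({0, 1, 3, 4}) = 2
G(18) = mex({0, 1, 3, 4}) = 2
G(19) = mex({0, 1, 3, 5}) = 2
G(20) = mex({0, 1, 2, 3, 5}) = 4
G(21) = mex({0, 1, 2, 3, 5}) = 4
G(22) = mex({1, 2, 6}) = 0
G(23) = mex({0, 1, 2, 3, 4, 6}) = 5
G(24) = mex({0, 1, 2, 3, 4}) = 5
G(25) = mex({0, 1, 3, 4, 7}) = 2
G(26) = mex({0, 1, 3, 4, 5, 7}) = 2
G(27) = mex({0, 1, 3, 5}) = 2
G(28) = mex({0, 1, 2, 5}) = 3
G(29) = mex({0, 1, 2, 4, 5, 6}) = 3
G(30) = mex({1, 2, 4, 6}) = 0
G(31) = mex({0, 1, 2, 3, 4, 6}) = 5
G(32) = mex({1, 2, 3, 4, 7}) = 0
G(33) = mex({0, 3, 7}) = 1
G(34) = mex({0, 2, 3, 5, 7}) = 1
G(35) = mex({0, 2, 3, 5, 6}) = 1
G(36) = mex({0, 1, 2, 5, 6}) = 3
G(37) = mex({0, 1, 2, 4, 5, 6}) = 3
G(38) = mex({0, 1, 2, 4}) = 3
G(39) = mex({0, 1, 2, 3, 4, 7}) = 5
G(40) = mex({0, 1, 2, 3, 4, 5, 7}) = 6
G(41) = mex({0, 1, 2, 3, 5, 7}) = 4
G(42) = mex({0, 1, 2, 3, 5, 6, 7}) = 4
G(43) = mex({0, 2, 3, 5, 6}) = 1
G(44) = mex({1, 2, 3, 4, 5, 6}) = 0
G(45) = mex({0, 1, 2, 3, 4, 6, 7}) = 5
G(46) = mex({0, 1, 2, 3, 4, 7}) = 5
G(47) = mex({0, 1, 2, 3, 4, 5, 7}) = 6
G(48) = mex({0, 1, 2, 3, 4, 5, 7}) = 6
Therefore G(48) = 6.

6


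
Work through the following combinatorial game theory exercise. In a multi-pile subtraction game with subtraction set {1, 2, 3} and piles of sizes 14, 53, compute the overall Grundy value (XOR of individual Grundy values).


Subtraction set: {1, 2, 3}
For this subtraction set, G(n) = n mod 4 (period = max + 1 = 4).
Pile 1 (size 14): G(14) = 14 mod 4 = 2
Pile 2 (size 53): G(53) = 53 mod 4 = 1
Total Grundy value = XOR of all: 2 XOR 1 = 3

3


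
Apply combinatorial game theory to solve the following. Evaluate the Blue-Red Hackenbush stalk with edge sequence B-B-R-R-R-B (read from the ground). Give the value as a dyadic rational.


Edges (from ground): B-B-R-R-R-B
By Berlekamp's sign-expansion rule, a Blue-Red Hackenbush stalk has the value of the surreal number whose sign sequence is the edge sequence with B -> + and R -> -.
Sign sequence: ++---+
Trace the sign expansion in the surreal number tree, starting from 0:
Edge 1: B (sign +) -> bounds (0, +inf), value = 1
Edge 2: B (sign +) -> bounds (1, +inf), value = 2
Edge 3: R (sign -) -> bounds (1, 2), value = 3/2
Edge 4: R (sign -) -> bounds (1, 3/2), value = 5/4
Edge 5: R (sign -) -> bounds (1, 5/4), value = 9/8
Edge 6: B (sign +) -> bounds (9/8, 5/4), value = 19/16
Game value = 19/16

19/16


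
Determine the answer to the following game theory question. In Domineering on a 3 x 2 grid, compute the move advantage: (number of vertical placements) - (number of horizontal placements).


Board is 3 x 2 (rows x cols).
Left (vertical) placements: (rows-1) * cols = 2 * 2 = 4
Right (horizontal) placements: rows * (cols-1) = 3 * 1 = 3
Advantage = Left - Right = 4 - 3 = 1

1


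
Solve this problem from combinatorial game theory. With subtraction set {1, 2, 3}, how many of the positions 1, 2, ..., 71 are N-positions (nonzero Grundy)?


Subtraction set S = {1, 2, 3}, so G(n) = n mod 4.
G(n) = 0 when n is a multiple of 4.
Multiples of 4 in [1, 71]: 17
N-positions (nonzero Grundy) = 71 - 17 = 54

54


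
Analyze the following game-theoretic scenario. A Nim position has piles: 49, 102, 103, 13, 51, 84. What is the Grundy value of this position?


We need the XOR (exclusive or) of all pile sizes.
After XOR-ing pile 1 (size 49): 0 XOR 49 = 49
After XOR-ing pile 2 (size 102): 49 XOR 102 = 87
After XOR-ing pile 3 (size 103): 87 XOR 103 = 48
After XOR-ing pile 4 (size 13): 48 XOR 13 = 61
After XOR-ing pile 5 (size 51): 61 XOR 51 = 14
After XOR-ing pile 6 (size 84): 14 XOR 84 = 90
The Nim-value of this position is 90.

90


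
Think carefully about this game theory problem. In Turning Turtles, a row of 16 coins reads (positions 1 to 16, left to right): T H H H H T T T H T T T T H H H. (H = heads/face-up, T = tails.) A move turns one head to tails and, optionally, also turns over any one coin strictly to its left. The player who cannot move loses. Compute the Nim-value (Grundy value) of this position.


Coins: T H H H H T T T H T T T T H H H
Key fact: a single head at position k behaves exactly like a Nim heap of size k (turning it to T and optionally flipping a coin at j < k corresponds to moving the heap from k to j, or to 0), and heads combine as a disjunctive sum (two heads at the same place would cancel, matching j XOR j = 0). So the Nim-value is the XOR of the 1-indexed positions of the heads.
Face-up positions (1-indexed): [2, 3, 4, 5, 9, 14, 15, 16]
XOR 0 with 2: 0 XOR 2 = 2
XOR 2 with 3: 2 XOR 3 = 1
XOR 1 with 4: 1 XOR 4 = 5
XOR 5 with 5: 5 XOR 5 = 0
XOR 0 with 9: 0 XOR 9 = 9
XOR 9 with 14: 9 XOR 14 = 7
XOR 7 with 15: 7 XOR 15 = 8
XOR 8 with 16: 8 XOR 16 = 24
Nim-value = 24

24


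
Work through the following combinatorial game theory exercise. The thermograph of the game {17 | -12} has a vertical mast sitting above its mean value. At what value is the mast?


Game = {17 | -12}, a switch {a | b} with numbers a > b.
Its thermograph has left wall a - t and right wall b + t, which meet at t = (a - b)/2, where both equal (a + b)/2. So the mast (mean value) is at (a + b)/2.
Mean = (17 + (-12))/2 = 5/2 = 5/2

5/2


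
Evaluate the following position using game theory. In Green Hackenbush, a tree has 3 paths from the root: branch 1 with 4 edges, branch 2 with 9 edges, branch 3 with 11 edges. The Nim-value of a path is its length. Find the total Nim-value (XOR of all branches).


The tree has 3 branches from the ground vertex.
In Green Hackenbush, the Nim-value of a simple path of length k is k.
Branch 1: length 4, Nim-value = 4
Branch 2: length 9, Nim-value = 9
Branch 3: length 11, Nim-value = 11
Total Nim-value = XOR of all branch values:
0 XOR 4 = 4
4 XOR 9 = 13
13 XOR 11 = 6
Nim-value of the tree = 6

6


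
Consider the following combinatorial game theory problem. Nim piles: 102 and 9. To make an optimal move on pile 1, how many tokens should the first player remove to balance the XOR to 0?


Piles: 102 and 9
Current XOR: 102 XOR 9 = 111 (non-zero, so this is an N-position).
To make the XOR zero, we need to find a move that balances the piles.
For pile 1 (size 102): target = 102 XOR 111 = 9
We reduce pile 1 from 102 to 9.
Tokens removed: 102 - 9 = 93
Verification: 9 XOR 9 = 0

93


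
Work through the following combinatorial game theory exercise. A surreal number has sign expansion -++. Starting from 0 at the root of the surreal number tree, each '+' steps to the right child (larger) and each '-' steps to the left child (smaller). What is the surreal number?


Sign expansion: -++
Rule: track bounds (lo, hi), initially (-inf, +inf). On '+', the current value becomes lo and we move to the simplest number in (value, hi): value + 1 if hi = +inf, otherwise the midpoint (value + hi)/2. On '-', the current value becomes hi and we move to value - 1 if lo = -inf, otherwise the midpoint (lo + value)/2.
Start at 0.
Step 1: sign = -, move left. Bounds: (-inf, 0). Value = -1
Step 2: sign = +, move right. Bounds: (-1, 0). Value = -1/2
Step 3: sign = +, move right. Bounds: (-1/2, 0). Value = -1/4
The surreal number with sign expansion -++ is -1/4.

-1/4


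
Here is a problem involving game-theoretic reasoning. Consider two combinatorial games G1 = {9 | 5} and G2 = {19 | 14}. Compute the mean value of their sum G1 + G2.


G1 = {9 | 5}, G2 = {19 | 14}
Each is a switch {a | b} with numbers a > b; its mean value is (a + b)/2, and mean value is additive over game sums: m(G1 + G2) = m(G1) + m(G2).
Mean of G1 = (9 + (5))/2 = 14/2 = 7
Mean of G2 = (19 + (14))/2 = 33/2 = 33/2
Mean of G1 + G2 = 7 + 33/2 = 47/2

47/2


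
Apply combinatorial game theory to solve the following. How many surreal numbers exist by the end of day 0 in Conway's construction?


Day 0: {|} = 0 is born. Count = 1.
Day n: the number of surreal numbers born by day n is 2^(n+1) - 1.
By day 0: 2^1 - 1 = 1
By day 0: 1 surreal numbers.

1


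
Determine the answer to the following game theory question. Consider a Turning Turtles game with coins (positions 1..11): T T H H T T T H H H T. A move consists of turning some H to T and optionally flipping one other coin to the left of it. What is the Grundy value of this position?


Coins: T T H H T T T H H H T
Key fact: a single head at position k behaves exactly like a Nim heap of size k (turning it to T and optionally flipping a coin at j < k corresponds to moving the heap from k to j, or to 0), and heads combine as a disjunctive sum (two heads at the same place would cancel, matching j XOR j = 0). So the Nim-value is the XOR of the 1-indexed positions of the heads.
Face-up positions (1-indexed): [3, 4, 8, 9, 10]
XOR 0 with 3: 0 XOR 3 = 3
XOR 3 with 4: 3 XOR 4 = 7
XOR 7 with 8: 7 XOR 8 = 15
XOR 15 with 9: 15 XOR 9 = 6
XOR 6 with 10: 6 XOR 10 = 12
Nim-value = 12

12


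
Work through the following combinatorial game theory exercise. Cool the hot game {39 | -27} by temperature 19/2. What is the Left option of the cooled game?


Original game: {39 | -27} (a switch {a | b} with a > b).
Cooling by t (for t below the temperature (a - b)/2 = 33) taxes each move by t: {a | b} cooled by t is {a - t | b + t}.
Cooling amount: t = 19/2
Cooled Left option: 39 - 19/2 = 59/2
Cooled Right option: -27 + 19/2 = -35/2
Cooled game: {59/2 | -35/2}
Left option = 59/2

59/2


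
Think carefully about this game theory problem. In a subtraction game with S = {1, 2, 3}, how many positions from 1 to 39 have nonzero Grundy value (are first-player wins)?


Subtraction set S = {1, 2, 3}, so G(n) = n mod 4.
G(n) = 0 when n is a multiple of 4.
Multiples of 4 in [1, 39]: 9
N-positions (nonzero Grundy) = 39 - 9 = 30

30


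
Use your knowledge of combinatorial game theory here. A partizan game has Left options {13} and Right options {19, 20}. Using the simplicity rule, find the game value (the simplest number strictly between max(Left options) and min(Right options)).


Left options: {13}, max = 13
Right options: {19, 20}, min = 19
All options are numbers and max(Left) < min(Right), so by the simplicity theorem the value is the simplest (earliest-born) number strictly between 13 and 19.
Integers 14 through 18 all lie strictly between 13 and 19.
Among integers, the simplest (lowest birthday = smallest |n|; 0 is born on day 0, +-n on day n) is 14.
No non-integer in the interval can be simpler: if x is a non-integer in the interval, then floor(x) or ceil(x) also lies in the interval (the interval contains an integer), and both are proper prefixes of x's sign expansion, i.e. born earlier. So the game value is 14.
Game value = 14

14


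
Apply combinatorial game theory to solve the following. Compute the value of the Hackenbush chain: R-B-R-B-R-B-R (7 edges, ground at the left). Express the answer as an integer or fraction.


Edges (from ground): R-B-R-B-R-B-R
By Berlekamp's sign-expansion rule, a Blue-Red Hackenbush stalk has the value of the surreal number whose sign sequence is the edge sequence with B -> + and R -> -.
Sign sequence: -+-+-+-
Trace the sign expansion in the surreal number tree, starting from 0:
Edge 1: R (sign -) -> bounds (-inf, 0), value = -1
Edge 2: B (sign +) -> bounds (-1, 0), value = -1/2
Edge 3: R (sign -) -> bounds (-1, -1/2), value = -3/4
Edge 4: B (sign +) -> bounds (-3/4, -1/2), value = -5/8
Edge 5: R (sign -) -> bounds (-3/4, -5/8), value = -11/16
Edge 6: B (sign +) -> bounds (-11/16, -5/8), value = -21/32
Edge 7: R (sign -) -> bounds (-11/16, -21/32), value = -43/64
Game value = -43/64

-43/64


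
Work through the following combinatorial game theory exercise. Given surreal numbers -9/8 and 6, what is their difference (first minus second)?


x = -9/8, y = 6
Converting to common denominator: 8
x = -9/8, y = 48/8
x - y = -9/8 - 6 = -57/8

-57/8


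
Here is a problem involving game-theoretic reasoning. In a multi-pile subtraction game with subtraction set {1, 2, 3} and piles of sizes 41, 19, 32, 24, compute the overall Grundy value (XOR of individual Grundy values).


Subtraction set: {1, 2, 3}
For this subtraction set, G(n) = n mod 4 (period = max + 1 = 4).
Pile 1 (size 41): G(41) = 41 mod 4 = 1
Pile 2 (size 19): G(19) = 19 mod 4 = 3
Pile 3 (size 32): G(32) = 32 mod 4 = 0
Pile 4 (size 24): G(24) = 24 mod 4 = 0
Total Grundy value = XOR of all: 1 XOR 3 XOR 0 XOR 0 = 2

2


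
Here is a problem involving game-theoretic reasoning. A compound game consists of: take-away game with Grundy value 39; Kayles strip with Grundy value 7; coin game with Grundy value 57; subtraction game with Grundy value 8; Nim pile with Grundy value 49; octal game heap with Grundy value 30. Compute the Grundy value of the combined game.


By the Sprague-Grundy theorem, the Grundy value of a sum of games is the XOR of individual Grundy values.
take-away game: Grundy value = 39. Running XOR: 0 XOR 39 = 39
Kayles strip: Grundy value = 7. Running XOR: 39 XOR 7 = 32
coin game: Grundy value = 57. Running XOR: 32 XOR 57 = 25
subtraction game: Grundy value = 8. Running XOR: 25 XOR 8 = 17
Nim pile: Grundy value = 49. Running XOR: 17 XOR 49 = 32
octal game heap: Grundy value = 30. Running XOR: 32 XOR 30 = 62
The combined Grundy value is 62.

62


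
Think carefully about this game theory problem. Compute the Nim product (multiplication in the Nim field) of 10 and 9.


Nim multiplication is bilinear over XOR: (u XOR v) * w = (u*w) XOR (v*w).
So we split each operand into its bit components and XOR the pairwise Nim products.
10 = 2 + 8 (as XOR of powers of 2).
9 = 1 + 8 (as XOR of powers of 2).
Using the standard Nim-product table on single bits:
  2*2 = 3,   2*4 = 8,   2*8 = 12,
  4*4 = 6,   4*8 = 11,  8*8 = 13,
and  1*x = x (identity), k*l = l*k (commutative).
Pairwise Nim products:
  2 * 1 = 2
  2 * 8 = 12
  8 * 1 = 8
  8 * 8 = 13
XOR them: 2 XOR 12 XOR 8 XOR 13 = 11.
Result: 10 * 9 = 11 (in Nim).

11


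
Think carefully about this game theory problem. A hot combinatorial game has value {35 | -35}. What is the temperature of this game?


The game is {35 | -35}, a switch {a | b} with numbers a > b.
Cooling {a | b} by t gives {a - t | b + t}, which stops being hot when a - t = b + t, i.e. at t = (a - b)/2. So the temperature of a switch is (a - b)/2.
Temperature = (Left option - Right option) / 2
= (35 - (-35)) / 2
= 70 / 2
= 35

35


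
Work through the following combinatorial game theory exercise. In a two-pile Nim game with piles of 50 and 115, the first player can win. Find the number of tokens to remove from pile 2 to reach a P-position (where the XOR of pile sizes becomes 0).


Piles: 50 and 115
Current XOR: 50 XOR 115 = 65 (non-zero, so this is an N-position).
To make the XOR zero, we need to find a move that balances the piles.
For pile 2 (size 115): target = 115 XOR 65 = 50
We reduce pile 2 from 115 to 50.
Tokens removed: 115 - 50 = 65
Verification: 50 XOR 50 = 0

65


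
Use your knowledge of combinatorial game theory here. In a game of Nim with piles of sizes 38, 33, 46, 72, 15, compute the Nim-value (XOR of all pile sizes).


We need the XOR (exclusive or) of all pile sizes.
After XOR-ing pile 1 (size 38): 0 XOR 38 = 38
After XOR-ing pile 2 (size 33): 38 XOR 33 = 7
After XOR-ing pile 3 (size 46): 7 XOR 46 = 41
After XOR-ing pile 4 (size 72): 41 XOR 72 = 97
After XOR-ing pile 5 (size 15): 97 XOR 15 = 110
The Nim-value of this position is 110.

110
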